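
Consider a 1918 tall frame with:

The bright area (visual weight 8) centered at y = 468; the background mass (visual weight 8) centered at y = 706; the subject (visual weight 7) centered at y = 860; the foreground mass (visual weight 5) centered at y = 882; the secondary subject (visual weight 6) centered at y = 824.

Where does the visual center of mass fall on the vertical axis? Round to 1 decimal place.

Weights sum to 8 + 8 + 7 + 5 + 6 = 34.
Σw·y = 8·468 + 8·706 + 7·860 + 5·882 + 6·824 = 24766, so ȳ = 24766/34 ≈ 728.41.

y ≈ 728.4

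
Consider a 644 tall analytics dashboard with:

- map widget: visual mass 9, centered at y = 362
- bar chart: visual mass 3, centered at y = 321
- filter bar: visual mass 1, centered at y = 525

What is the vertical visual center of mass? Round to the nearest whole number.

y ≈ 365

Total weight = 9 + 3 + 1 = 13.
y-moment: 9·362 + 3·321 + 1·525 = 4746; centroid 4746/13 ≈ 365.08.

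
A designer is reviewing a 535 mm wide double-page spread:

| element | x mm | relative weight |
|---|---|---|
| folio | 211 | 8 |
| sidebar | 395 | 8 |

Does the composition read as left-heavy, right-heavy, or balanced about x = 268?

right-heavy

Total weight = 8 + 8 = 16.
x: (8·211 + 8·395) / 16 = 4848 / 16 ≈ 303.00
Since 303.0 is right of 268, the composition reads right-heavy.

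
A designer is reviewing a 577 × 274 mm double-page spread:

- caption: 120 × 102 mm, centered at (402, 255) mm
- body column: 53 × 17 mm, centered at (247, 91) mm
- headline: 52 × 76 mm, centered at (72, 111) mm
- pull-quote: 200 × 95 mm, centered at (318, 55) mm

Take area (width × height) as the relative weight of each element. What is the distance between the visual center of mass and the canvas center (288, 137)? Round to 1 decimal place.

Taking area as weight: caption 120·102 = 12240, body column 53·17 = 901, headline 52·76 = 3952, pull-quote 200·95 = 19000. Sum 36093.
x-moment: 12240·402 + 901·247 + 3952·72 + 19000·318 = 11469571; centroid 11469571/36093 ≈ 317.78.
y-moment: 12240·255 + 901·91 + 3952·111 + 19000·55 = 4686863; centroid 4686863/36093 ≈ 129.86.
Offset from (288, 137): Δx ≈ 29.78, Δy ≈ -7.14; distance = √(Δx² + Δy²) ≈ 30.62.

≈ 30.6 mm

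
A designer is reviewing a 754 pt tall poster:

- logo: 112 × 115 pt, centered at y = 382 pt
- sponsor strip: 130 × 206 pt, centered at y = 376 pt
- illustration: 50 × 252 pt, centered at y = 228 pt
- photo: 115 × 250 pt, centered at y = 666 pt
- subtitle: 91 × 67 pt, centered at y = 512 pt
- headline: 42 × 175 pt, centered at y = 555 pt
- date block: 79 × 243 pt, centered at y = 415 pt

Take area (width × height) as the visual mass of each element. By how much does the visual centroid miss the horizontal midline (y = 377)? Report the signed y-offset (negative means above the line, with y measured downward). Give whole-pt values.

Areas: logo 112·115 = 12880, sponsor strip 130·206 = 26780, illustration 50·252 = 12600, photo 115·250 = 28750, subtitle 91·67 = 6097, headline 42·175 = 7350, date block 79·243 = 19197. Total weight = 113654.
y: moment 52177409 / weight 113654 ≈ 459.09
Offset from y = 377: 459.09 − 377 ≈ 82.09.

≈ 82 pt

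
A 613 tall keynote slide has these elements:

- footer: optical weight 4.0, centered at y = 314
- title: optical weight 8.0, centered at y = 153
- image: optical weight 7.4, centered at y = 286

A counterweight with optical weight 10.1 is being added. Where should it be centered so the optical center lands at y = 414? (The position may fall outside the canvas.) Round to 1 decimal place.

New total weight: (4.0 + 8.0 + 7.4) + 10.1 = 29.5.
y: need Σw·y = 29.5·414 = 12213.0. Existing = 4.0·314 + 8.0·153 + 7.4·286 = 4596.4. Remainder 7616.6 / 10.1 ≈ 754.12.

y ≈ 754.1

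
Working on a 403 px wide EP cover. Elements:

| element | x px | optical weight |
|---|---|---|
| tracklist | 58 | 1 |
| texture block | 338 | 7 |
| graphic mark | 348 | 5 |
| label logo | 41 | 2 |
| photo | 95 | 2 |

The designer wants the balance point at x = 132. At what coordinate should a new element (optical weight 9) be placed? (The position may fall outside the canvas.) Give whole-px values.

x ≈ -112

With the new element, Σw becomes 1 + 7 + 5 + 2 + 2 + 9 = 26.
x: target moment 26×132 = 3432; current 1·58 + 7·338 + 5·348 + 2·41 + 2·95 = 4436; the new element supplies -1004, so x = -1004/9 ≈ -111.56.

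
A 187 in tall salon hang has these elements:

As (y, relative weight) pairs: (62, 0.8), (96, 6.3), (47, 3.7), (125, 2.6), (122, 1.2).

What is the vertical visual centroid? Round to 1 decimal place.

Weights sum to 0.8 + 6.3 + 3.7 + 2.6 + 1.2 = 14.6.
y: (0.8·62 + 6.3·96 + 3.7·47 + 2.6·125 + 1.2·122) / 14.6 = 1299.7 / 14.6 ≈ 89.02

y ≈ 89.0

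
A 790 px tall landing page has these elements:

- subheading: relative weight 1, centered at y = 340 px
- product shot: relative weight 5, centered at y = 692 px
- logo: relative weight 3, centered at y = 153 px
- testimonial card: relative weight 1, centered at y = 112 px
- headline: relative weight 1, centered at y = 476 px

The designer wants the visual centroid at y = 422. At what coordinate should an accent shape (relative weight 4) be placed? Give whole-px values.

With the accent shape, Σw becomes 1 + 5 + 3 + 1 + 1 + 4 = 15.
y: need Σw·y = 15·422 = 6330. Existing = 1·340 + 5·692 + 3·153 + 1·112 + 1·476 = 4847. Remainder 1483 / 4 ≈ 370.75.

y ≈ 371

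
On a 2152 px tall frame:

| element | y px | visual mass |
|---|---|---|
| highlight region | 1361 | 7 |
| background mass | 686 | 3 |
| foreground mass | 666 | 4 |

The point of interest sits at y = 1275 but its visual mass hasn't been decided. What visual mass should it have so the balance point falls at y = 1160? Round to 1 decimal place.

Existing Σw = 14 (7 + 3 + 4); existing moment 7·1361 + 3·686 + 4·666 = 14249.
Balance at y = 1160 requires (14249 + w·1275) / (14 + w) = 1160.
So w = (1160·14 − 14249)/(1275 − 1160) = 1991/115 ≈ 17.31.

w ≈ 17.3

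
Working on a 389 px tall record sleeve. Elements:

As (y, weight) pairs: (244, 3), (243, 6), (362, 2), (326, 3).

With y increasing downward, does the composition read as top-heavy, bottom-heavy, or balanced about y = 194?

bottom-heavy

Σw = 3 + 6 + 2 + 3 = 14.
y-moment: 3·244 + 6·243 + 2·362 + 3·326 = 3892; centroid 3892/14 ≈ 278.00.
278.0 lies below (larger y than) the midline 194, so the layout is bottom-heavy.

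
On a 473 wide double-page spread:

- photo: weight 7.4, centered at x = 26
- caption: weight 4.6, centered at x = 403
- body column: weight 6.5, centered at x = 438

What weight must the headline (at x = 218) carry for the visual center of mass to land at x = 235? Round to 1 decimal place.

w ≈ 32.1

Fixed elements: Σw = 7.4 + 4.6 + 6.5 = 18.5, Σw·x = 7.4·26 + 4.6·403 + 6.5·438 = 4893.2.
For the centroid to hit 235: (4893.2 + w·218) / (18.5 + w) = 235.
Rearranging, w·(218 − 235) = 235·18.5 − 4893.2 = -545.7, so w ≈ -545.7/-17 = 32.10.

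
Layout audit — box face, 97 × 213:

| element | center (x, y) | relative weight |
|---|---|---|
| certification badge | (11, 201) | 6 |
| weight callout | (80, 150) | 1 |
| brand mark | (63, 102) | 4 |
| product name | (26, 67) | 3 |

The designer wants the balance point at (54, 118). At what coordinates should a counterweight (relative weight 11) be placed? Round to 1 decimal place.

(79.5, 89.5)

With the counterweight, Σw becomes 6 + 1 + 4 + 3 + 11 = 25.
Along x: (476 + 11·x) / 25 = 54 (existing moment 6·11 + 1·80 + 4·63 + 3·26 = 476) ⇒ x = (1350 − 476) / 11 ≈ 79.45.
Along y: (1965 + 11·y) / 25 = 118 (existing moment 6·201 + 1·150 + 4·102 + 3·67 = 1965) ⇒ y = (2950 − 1965) / 11 ≈ 89.55.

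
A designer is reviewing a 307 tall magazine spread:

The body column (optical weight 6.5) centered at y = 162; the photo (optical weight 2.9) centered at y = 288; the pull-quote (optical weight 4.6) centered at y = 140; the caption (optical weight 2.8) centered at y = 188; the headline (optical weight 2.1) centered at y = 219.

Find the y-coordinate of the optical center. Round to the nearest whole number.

y ≈ 186

Weights sum to 6.5 + 2.9 + 4.6 + 2.8 + 2.1 = 18.9.
Σw·y = 6.5·162 + 2.9·288 + 4.6·140 + 2.8·188 + 2.1·219 = 3518.5, so ȳ = 3518.5/18.9 ≈ 186.16.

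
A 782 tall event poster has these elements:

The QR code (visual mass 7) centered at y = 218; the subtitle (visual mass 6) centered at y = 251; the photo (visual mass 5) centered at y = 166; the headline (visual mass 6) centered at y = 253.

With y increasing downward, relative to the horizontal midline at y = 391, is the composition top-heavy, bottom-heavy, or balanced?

Weights sum to 7 + 6 + 5 + 6 = 24.
y-moment: 7·218 + 6·251 + 5·166 + 6·253 = 5380; centroid 5380/24 ≈ 224.17.
224.2 lies above (smaller y than) the midline 391, so the layout is top-heavy.

top-heavy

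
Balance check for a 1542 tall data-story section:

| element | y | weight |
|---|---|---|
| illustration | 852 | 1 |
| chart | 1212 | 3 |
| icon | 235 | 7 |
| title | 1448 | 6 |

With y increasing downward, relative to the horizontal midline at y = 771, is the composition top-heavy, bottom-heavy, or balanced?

bottom-heavy

Weights sum to 1 + 3 + 7 + 6 = 17.
y: (1·852 + 3·1212 + 7·235 + 6·1448) / 17 = 14821 / 17 ≈ 871.82
Since 871.8 is below (larger y than) 771, the composition reads bottom-heavy.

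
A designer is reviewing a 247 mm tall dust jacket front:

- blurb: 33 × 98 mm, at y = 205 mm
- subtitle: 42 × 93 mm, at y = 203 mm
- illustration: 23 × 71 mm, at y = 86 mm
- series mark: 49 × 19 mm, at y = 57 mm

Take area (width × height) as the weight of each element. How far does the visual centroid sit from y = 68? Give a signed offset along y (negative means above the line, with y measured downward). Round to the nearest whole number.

≈ 102 mm

Taking area as weight: blurb 33·98 = 3234, subtitle 42·93 = 3906, illustration 23·71 = 1633, series mark 49·19 = 931. Sum 9704.
y: (3234·205 + 3906·203 + 1633·86 + 931·57) / 9704 = 1649393 / 9704 ≈ 169.97
Difference: 169.97 − 68 ≈ 101.97.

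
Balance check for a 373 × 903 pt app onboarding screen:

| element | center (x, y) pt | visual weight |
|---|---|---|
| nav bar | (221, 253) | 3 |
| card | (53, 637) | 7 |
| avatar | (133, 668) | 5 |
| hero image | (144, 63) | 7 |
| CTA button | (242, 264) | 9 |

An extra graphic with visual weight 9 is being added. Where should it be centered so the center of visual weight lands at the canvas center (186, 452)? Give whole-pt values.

New total weight: (3 + 7 + 5 + 7 + 9) + 9 = 40.
x: need Σw·x = 40·186 = 7440. Existing = 3·221 + 7·53 + 5·133 + 7·144 + 9·242 = 4885. Remainder 2555 / 9 ≈ 283.89.
y: need Σw·y = 40·452 = 18080. Existing = 3·253 + 7·637 + 5·668 + 7·63 + 9·264 = 11375. Remainder 6705 / 9 ≈ 745.00.

(284, 745)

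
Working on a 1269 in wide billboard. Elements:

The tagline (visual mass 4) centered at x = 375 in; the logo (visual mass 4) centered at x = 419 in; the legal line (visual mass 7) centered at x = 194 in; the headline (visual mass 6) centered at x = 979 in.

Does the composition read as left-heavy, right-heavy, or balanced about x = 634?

left-heavy

Weights sum to 4 + 4 + 7 + 6 = 21.
Σw·x = 4·375 + 4·419 + 7·194 + 6·979 = 10408, so x̄ = 10408/21 ≈ 495.62.
Since 495.6 is left of 634, the composition reads left-heavy.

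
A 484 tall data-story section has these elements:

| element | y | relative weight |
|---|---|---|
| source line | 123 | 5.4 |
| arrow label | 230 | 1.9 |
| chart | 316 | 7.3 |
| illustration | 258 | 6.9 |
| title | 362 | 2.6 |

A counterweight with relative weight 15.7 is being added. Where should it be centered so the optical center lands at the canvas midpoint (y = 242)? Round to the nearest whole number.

y ≈ 223

With the counterweight, Σw becomes 5.4 + 1.9 + 7.3 + 6.9 + 2.6 + 15.7 = 39.8.
y: need Σw·y = 39.8·242 = 9631.6. Existing = 5.4·123 + 1.9·230 + 7.3·316 + 6.9·258 + 2.6·362 = 6129.4. Remainder 3502.2 / 15.7 ≈ 223.07.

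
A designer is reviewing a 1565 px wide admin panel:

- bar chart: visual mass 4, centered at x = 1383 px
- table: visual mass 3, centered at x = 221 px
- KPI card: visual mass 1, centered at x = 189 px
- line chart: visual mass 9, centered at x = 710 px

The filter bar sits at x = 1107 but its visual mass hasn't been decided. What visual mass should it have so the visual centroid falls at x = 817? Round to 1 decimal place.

Existing Σw = 17 (4 + 3 + 1 + 9); existing moment 4·1383 + 3·221 + 1·189 + 9·710 = 12774.
Set Σw·x/Σw = 817: (12774 + 1107w) = 817·(17 + w).
Rearranging, w·(1107 − 817) = 817·17 − 12774 = 1115, so w ≈ 1115/290 = 3.84.

w ≈ 3.8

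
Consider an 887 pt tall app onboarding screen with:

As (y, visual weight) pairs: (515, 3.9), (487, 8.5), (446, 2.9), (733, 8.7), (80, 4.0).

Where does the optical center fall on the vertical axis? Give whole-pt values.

Total weight = 3.9 + 8.5 + 2.9 + 8.7 + 4.0 = 28.0.
Σw·y = 3.9·515 + 8.5·487 + 2.9·446 + 8.7·733 + 4.0·80 = 14138.5, so ȳ = 14138.5/28.0 ≈ 504.95.

y ≈ 505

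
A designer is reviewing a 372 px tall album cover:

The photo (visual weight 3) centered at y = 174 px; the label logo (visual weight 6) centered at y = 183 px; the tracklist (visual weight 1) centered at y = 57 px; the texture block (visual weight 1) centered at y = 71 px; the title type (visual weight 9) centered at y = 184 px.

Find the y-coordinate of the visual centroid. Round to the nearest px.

Weights sum to 3 + 6 + 1 + 1 + 9 = 20.
Σw·y = 3·174 + 6·183 + 1·57 + 1·71 + 9·184 = 3404, so ȳ = 3404/20 ≈ 170.20.

y ≈ 170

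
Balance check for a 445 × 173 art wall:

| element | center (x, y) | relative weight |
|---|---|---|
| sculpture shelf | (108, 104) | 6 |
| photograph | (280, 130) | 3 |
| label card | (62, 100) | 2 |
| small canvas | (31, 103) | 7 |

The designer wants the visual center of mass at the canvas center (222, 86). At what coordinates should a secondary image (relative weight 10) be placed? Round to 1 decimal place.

With the secondary image, Σw becomes 6 + 3 + 2 + 7 + 10 = 28.
Along x: (1829 + 10·x) / 28 = 222 (existing moment 6·108 + 3·280 + 2·62 + 7·31 = 1829) ⇒ x = (6216 − 1829) / 10 ≈ 438.70.
Along y: (1935 + 10·y) / 28 = 86 (existing moment 6·104 + 3·130 + 2·100 + 7·103 = 1935) ⇒ y = (2408 − 1935) / 10 ≈ 47.30.

(438.7, 47.3)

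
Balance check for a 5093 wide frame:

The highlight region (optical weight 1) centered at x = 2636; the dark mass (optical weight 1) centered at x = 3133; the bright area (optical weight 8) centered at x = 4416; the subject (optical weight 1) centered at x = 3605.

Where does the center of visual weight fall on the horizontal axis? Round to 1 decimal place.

Weights sum to 1 + 1 + 8 + 1 = 11.
Σw·x = 1·2636 + 1·3133 + 8·4416 + 1·3605 = 44702, so x̄ = 44702/11 ≈ 4063.82.

x ≈ 4063.8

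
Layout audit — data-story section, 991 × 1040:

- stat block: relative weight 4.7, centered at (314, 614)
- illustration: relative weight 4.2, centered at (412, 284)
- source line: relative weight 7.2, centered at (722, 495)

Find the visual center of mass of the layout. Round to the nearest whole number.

(522, 475)

Weights sum to 4.7 + 4.2 + 7.2 = 16.1.
x-moment: 4.7·314 + 4.2·412 + 7.2·722 = 8404.6; centroid 8404.6/16.1 ≈ 522.02.
y-moment: 4.7·614 + 4.2·284 + 7.2·495 = 7642.6; centroid 7642.6/16.1 ≈ 474.70.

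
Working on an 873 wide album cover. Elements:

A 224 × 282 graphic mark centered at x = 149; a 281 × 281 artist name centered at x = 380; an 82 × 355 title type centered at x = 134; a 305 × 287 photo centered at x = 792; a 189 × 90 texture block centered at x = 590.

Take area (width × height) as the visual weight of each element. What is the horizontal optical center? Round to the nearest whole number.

Areas → weights: graphic mark 224·282 = 63168, artist name 281·281 = 78961, title type 82·355 = 29110, photo 305·287 = 87535, texture block 189·90 = 17010; Σw = 275784.
Σw·x = 63168·149 + 78961·380 + 29110·134 + 87535·792 + 17010·590 = 122681572, so x̄ = 122681572/275784 ≈ 444.85.

x ≈ 445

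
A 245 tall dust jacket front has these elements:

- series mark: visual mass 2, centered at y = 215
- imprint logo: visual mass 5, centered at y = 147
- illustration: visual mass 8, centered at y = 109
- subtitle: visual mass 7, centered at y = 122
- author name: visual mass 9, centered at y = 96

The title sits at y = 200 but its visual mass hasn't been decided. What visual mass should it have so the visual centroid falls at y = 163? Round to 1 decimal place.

Existing Σw = 31 (2 + 5 + 8 + 7 + 9); existing moment 2·215 + 5·147 + 8·109 + 7·122 + 9·96 = 3755.
For the centroid to hit 163: (3755 + w·200) / (31 + w) = 163.
Rearranging, w·(200 − 163) = 163·31 − 3755 = 1298, so w ≈ 1298/37 = 35.08.

w ≈ 35.1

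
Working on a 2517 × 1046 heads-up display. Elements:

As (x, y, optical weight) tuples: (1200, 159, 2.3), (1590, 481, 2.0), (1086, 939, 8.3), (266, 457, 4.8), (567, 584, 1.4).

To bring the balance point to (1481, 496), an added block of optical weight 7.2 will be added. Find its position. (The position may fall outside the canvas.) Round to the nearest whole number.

New total weight: (2.3 + 2.0 + 8.3 + 4.8 + 1.4) + 7.2 = 26.0.
x: need Σw·x = 26.0·1481 = 38506.0. Existing = 2.3·1200 + 2.0·1590 + 8.3·1086 + 4.8·266 + 1.4·567 = 17024.4. Remainder 21481.6 / 7.2 ≈ 2983.56.
y: need Σw·y = 26.0·496 = 12896.0. Existing = 2.3·159 + 2.0·481 + 8.3·939 + 4.8·457 + 1.4·584 = 12132.6. Remainder 763.4 / 7.2 ≈ 106.03.

(2984, 106)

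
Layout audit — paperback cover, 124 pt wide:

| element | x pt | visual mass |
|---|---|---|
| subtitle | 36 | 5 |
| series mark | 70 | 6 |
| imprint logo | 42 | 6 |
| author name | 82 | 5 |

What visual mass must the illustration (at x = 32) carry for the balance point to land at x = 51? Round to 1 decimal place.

w ≈ 7.4

Existing Σw = 22 (5 + 6 + 6 + 5); existing moment 5·36 + 6·70 + 6·42 + 5·82 = 1262.
For the centroid to hit 51: (1262 + w·32) / (22 + w) = 51.
So w = (51·22 − 1262)/(32 − 51) = -140/-19 ≈ 7.37.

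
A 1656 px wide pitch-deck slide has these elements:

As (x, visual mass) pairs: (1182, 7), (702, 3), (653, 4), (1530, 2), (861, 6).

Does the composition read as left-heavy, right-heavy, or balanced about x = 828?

Weights sum to 7 + 3 + 4 + 2 + 6 = 22.
x: (7·1182 + 3·702 + 4·653 + 2·1530 + 6·861) / 22 = 21218 / 22 ≈ 964.45
964.5 lies right of the midline 828, so the layout is right-heavy.

right-heavy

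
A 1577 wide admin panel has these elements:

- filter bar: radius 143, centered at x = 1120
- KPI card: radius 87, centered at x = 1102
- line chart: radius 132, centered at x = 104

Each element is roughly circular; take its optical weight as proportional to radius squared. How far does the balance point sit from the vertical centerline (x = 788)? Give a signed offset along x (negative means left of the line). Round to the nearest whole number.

r² weights: filter bar 143² = 20449, KPI card 87² = 7569, line chart 132² = 17424. Total = 45442.
Σw·x = 20449·1120 + 7569·1102 + 17424·104 = 33056014, so x̄ = 33056014/45442 ≈ 727.43.
Difference: 727.43 − 788 ≈ -60.57.

≈ -61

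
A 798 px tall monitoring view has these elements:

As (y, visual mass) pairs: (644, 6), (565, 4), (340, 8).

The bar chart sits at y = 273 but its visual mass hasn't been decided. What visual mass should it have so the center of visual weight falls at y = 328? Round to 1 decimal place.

Known weights sum to 6 + 4 + 8 = 18; their moment is 6·644 + 4·565 + 8·340 = 8844.
Set Σw·y/Σw = 328: (8844 + 273w) = 328·(18 + w).
Solving: w = (328·18 − 8844) / (273 − 328) = -2940 / -55 ≈ 53.45.

w ≈ 53.5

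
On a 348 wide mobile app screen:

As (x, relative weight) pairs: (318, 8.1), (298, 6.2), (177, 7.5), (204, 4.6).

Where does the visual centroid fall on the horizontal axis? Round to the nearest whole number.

x ≈ 253

Weights sum to 8.1 + 6.2 + 7.5 + 4.6 = 26.4.
x-moment: 8.1·318 + 6.2·298 + 7.5·177 + 4.6·204 = 6689.3; centroid 6689.3/26.4 ≈ 253.38.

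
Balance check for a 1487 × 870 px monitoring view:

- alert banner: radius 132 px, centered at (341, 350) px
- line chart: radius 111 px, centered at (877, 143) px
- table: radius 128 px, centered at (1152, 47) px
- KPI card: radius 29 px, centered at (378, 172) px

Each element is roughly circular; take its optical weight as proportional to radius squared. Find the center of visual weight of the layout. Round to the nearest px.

Weights ∝ r²: alert banner 132² = 17424, line chart 111² = 12321, table 128² = 16384, KPI card 29² = 841; Σw = 46970.
x: (17424·341 + 12321·877 + 16384·1152 + 841·378) / 46970 = 35939367 / 46970 ≈ 765.16
y: (17424·350 + 12321·143 + 16384·47 + 841·172) / 46970 = 8775003 / 46970 ≈ 186.82

(765, 187)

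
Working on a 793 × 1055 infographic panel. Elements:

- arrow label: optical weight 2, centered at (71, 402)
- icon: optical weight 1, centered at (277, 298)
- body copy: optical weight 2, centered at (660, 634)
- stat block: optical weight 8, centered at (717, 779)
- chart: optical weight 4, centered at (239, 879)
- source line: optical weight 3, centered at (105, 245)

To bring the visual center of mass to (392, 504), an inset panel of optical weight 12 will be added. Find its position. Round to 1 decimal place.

After adding the inset panel, total weight = 2 + 1 + 2 + 8 + 4 + 3 + 12 = 32.
x: target moment 32×392 = 12544; current 2·71 + 1·277 + 2·660 + 8·717 + 4·239 + 3·105 = 8746; the inset panel supplies 3798, so x = 3798/12 ≈ 316.50.
y: target moment 32×504 = 16128; current 2·402 + 1·298 + 2·634 + 8·779 + 4·879 + 3·245 = 12853; the inset panel supplies 3275, so y = 3275/12 ≈ 272.92.

(316.5, 272.9)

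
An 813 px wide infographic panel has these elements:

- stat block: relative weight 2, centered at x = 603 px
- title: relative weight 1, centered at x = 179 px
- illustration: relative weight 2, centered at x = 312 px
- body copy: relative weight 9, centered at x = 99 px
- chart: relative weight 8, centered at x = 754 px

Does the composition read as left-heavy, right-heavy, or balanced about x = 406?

Total weight = 2 + 1 + 2 + 9 + 8 = 22.
x: (2·603 + 1·179 + 2·312 + 9·99 + 8·754) / 22 = 8932 / 22 ≈ 406.00
That equals the midline 406 — balanced.

balanced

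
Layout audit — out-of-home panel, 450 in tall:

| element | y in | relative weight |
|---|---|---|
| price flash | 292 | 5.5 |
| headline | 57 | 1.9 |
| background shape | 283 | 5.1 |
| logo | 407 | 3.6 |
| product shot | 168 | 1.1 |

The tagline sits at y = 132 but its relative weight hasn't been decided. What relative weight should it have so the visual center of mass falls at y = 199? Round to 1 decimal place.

Known weights sum to 5.5 + 1.9 + 5.1 + 3.6 + 1.1 = 17.2; their moment is 5.5·292 + 1.9·57 + 5.1·283 + 3.6·407 + 1.1·168 = 4807.6.
For the centroid to hit 199: (4807.6 + w·132) / (17.2 + w) = 199.
So w = (199·17.2 − 4807.6)/(132 − 199) = -1384.8/-67 ≈ 20.67.

w ≈ 20.7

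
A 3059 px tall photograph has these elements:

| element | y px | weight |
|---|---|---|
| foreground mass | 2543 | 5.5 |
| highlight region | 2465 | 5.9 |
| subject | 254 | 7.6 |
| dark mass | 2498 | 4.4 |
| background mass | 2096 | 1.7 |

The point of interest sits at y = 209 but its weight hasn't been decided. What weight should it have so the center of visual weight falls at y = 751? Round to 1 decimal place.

w ≈ 48.3

Fixed elements: Σw = 5.5 + 5.9 + 7.6 + 4.4 + 1.7 = 25.1, Σw·y = 5.5·2543 + 5.9·2465 + 7.6·254 + 4.4·2498 + 1.7·2096 = 45014.8.
Set Σw·y/Σw = 751: (45014.8 + 209w) = 751·(25.1 + w).
Rearranging, w·(209 − 751) = 751·25.1 − 45014.8 = -26164.7, so w ≈ -26164.7/-542 = 48.27.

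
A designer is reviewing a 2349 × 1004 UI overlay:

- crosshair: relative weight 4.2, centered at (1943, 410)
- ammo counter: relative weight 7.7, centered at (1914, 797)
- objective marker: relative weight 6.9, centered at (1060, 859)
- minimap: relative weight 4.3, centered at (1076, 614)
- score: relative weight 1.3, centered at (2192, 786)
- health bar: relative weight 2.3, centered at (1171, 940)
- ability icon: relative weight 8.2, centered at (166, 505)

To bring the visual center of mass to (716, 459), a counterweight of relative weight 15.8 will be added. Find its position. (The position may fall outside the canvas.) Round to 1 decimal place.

After adding the counterweight, total weight = 4.2 + 7.7 + 6.9 + 4.3 + 1.3 + 2.3 + 8.2 + 15.8 = 50.7.
x: need Σw·x = 50.7·716 = 36301.2. Existing = 4.2·1943 + 7.7·1914 + 6.9·1060 + 4.3·1076 + 1.3·2192 + 2.3·1171 + 8.2·166 = 41743.3. Remainder -5442.1 / 15.8 ≈ -344.44.
y: need Σw·y = 50.7·459 = 23271.3. Existing = 4.2·410 + 7.7·797 + 6.9·859 + 4.3·614 + 1.3·786 + 2.3·940 + 8.2·505 = 23751.0. Remainder -479.7 / 15.8 ≈ -30.36.

(-344.4, -30.4)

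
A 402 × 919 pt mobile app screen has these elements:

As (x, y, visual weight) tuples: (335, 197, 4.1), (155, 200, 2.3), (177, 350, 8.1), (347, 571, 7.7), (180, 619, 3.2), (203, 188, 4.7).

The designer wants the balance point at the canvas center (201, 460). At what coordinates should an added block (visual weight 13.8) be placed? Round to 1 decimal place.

(105.7, 639.9)

After adding the added block, total weight = 4.1 + 2.3 + 8.1 + 7.7 + 3.2 + 4.7 + 13.8 = 43.9.
x: need Σw·x = 43.9·201 = 8823.9. Existing = 4.1·335 + 2.3·155 + 8.1·177 + 7.7·347 + 3.2·180 + 4.7·203 = 7365.7. Remainder 1458.2 / 13.8 ≈ 105.67.
y: need Σw·y = 43.9·460 = 20194.0. Existing = 4.1·197 + 2.3·200 + 8.1·350 + 7.7·571 + 3.2·619 + 4.7·188 = 11363.8. Remainder 8830.2 / 13.8 ≈ 639.87.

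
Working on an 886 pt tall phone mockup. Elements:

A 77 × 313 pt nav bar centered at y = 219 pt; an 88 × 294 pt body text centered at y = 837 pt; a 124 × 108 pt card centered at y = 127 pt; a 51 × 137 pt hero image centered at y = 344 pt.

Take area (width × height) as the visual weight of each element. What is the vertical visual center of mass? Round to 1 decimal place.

y ≈ 441.2

Taking area as weight: nav bar 77·313 = 24101, body text 88·294 = 25872, card 124·108 = 13392, hero image 51·137 = 6987. Sum 70352.
Σw·y = 24101·219 + 25872·837 + 13392·127 + 6987·344 = 31037295, so ȳ = 31037295/70352 ≈ 441.17.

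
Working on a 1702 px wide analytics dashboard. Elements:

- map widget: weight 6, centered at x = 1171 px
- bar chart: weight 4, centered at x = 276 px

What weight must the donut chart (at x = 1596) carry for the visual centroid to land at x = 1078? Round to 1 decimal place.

w ≈ 5.1

Existing Σw = 10 (6 + 4); existing moment 6·1171 + 4·276 = 8130.
Balance at x = 1078 requires (8130 + w·1596) / (10 + w) = 1078.
So w = (1078·10 − 8130)/(1596 − 1078) = 2650/518 ≈ 5.12.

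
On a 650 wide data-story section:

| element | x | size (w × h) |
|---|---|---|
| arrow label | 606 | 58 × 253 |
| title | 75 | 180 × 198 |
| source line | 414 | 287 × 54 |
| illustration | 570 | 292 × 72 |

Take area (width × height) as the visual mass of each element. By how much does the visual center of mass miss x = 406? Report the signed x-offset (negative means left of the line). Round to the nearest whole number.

Taking area as weight: arrow label 58·253 = 14674, title 180·198 = 35640, source line 287·54 = 15498, illustration 292·72 = 21024. Sum 86836.
x: (14674·606 + 35640·75 + 15498·414 + 21024·570) / 86836 = 29965296 / 86836 ≈ 345.08
Difference: 345.08 − 406 ≈ -60.92.

≈ -61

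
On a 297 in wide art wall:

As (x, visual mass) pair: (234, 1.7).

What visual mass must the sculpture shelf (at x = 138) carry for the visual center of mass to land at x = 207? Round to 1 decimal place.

w ≈ 0.7

The single fixed element contributes weight 1.7, moment 1.7·234 = 397.8.
For the centroid to hit 207: (397.8 + w·138) / (1.7 + w) = 207.
Solving: w = (207·1.7 − 397.8) / (138 − 207) = -45.9 / -69 ≈ 0.67.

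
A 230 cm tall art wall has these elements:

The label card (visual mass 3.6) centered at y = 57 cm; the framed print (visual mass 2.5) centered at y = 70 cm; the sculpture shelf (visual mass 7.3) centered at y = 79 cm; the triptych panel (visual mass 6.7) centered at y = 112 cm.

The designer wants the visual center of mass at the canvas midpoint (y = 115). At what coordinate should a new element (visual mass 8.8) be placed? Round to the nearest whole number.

New total weight: (3.6 + 2.5 + 7.3 + 6.7) + 8.8 = 28.9.
y: target moment 28.9×115 = 3323.5; current 3.6·57 + 2.5·70 + 7.3·79 + 6.7·112 = 1707.3; the new element supplies 1616.2, so y = 1616.2/8.8 ≈ 183.66.

y ≈ 184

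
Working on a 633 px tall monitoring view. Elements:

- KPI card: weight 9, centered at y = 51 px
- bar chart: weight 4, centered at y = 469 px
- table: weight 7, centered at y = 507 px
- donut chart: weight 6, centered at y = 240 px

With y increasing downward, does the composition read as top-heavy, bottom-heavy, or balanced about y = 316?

Weights sum to 9 + 4 + 7 + 6 = 26.
Σw·y = 9·51 + 4·469 + 7·507 + 6·240 = 7324, so ȳ = 7324/26 ≈ 281.69.
281.7 vs midline 316 → top-heavy.

top-heavy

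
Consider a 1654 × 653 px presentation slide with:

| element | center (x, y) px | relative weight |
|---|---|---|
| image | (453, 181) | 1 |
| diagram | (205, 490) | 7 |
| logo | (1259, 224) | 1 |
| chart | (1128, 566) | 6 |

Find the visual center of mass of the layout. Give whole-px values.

Weights sum to 1 + 7 + 1 + 6 = 15.
x: (1·453 + 7·205 + 1·1259 + 6·1128) / 15 = 9915 / 15 ≈ 661.00
y: (1·181 + 7·490 + 1·224 + 6·566) / 15 = 7231 / 15 ≈ 482.07

(661, 482)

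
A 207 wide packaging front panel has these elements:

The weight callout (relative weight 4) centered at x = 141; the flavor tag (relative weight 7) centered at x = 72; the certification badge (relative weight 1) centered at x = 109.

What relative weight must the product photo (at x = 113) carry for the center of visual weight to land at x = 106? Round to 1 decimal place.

Known weights sum to 4 + 7 + 1 = 12; their moment is 4·141 + 7·72 + 1·109 = 1177.
Balance at x = 106 requires (1177 + w·113) / (12 + w) = 106.
So w = (106·12 − 1177)/(113 − 106) = 95/7 ≈ 13.57.

w ≈ 13.6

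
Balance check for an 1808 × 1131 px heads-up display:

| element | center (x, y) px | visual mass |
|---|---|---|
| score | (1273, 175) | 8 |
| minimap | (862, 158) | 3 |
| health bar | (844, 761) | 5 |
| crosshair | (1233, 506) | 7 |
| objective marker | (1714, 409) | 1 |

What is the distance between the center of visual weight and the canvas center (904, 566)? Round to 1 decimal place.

≈ 287.0 px

Σw = 8 + 3 + 5 + 7 + 1 = 24.
x: (8·1273 + 3·862 + 5·844 + 7·1233 + 1·1714) / 24 = 27335 / 24 ≈ 1138.96
y: (8·175 + 3·158 + 5·761 + 7·506 + 1·409) / 24 = 9630 / 24 ≈ 401.25
Offset from (904, 566): Δx ≈ 234.96, Δy ≈ -164.75; distance = √(Δx² + Δy²) ≈ 286.96.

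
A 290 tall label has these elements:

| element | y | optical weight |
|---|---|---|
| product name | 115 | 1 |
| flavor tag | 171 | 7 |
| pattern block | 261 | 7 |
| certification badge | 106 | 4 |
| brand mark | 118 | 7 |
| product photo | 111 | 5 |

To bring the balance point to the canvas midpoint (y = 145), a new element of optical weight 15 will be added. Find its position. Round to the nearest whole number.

y ≈ 115

With the new element, Σw becomes 1 + 7 + 7 + 4 + 7 + 5 + 15 = 46.
Along y: (4944 + 15·y) / 46 = 145 (existing moment 1·115 + 7·171 + 7·261 + 4·106 + 7·118 + 5·111 = 4944) ⇒ y = (6670 − 4944) / 15 ≈ 115.07.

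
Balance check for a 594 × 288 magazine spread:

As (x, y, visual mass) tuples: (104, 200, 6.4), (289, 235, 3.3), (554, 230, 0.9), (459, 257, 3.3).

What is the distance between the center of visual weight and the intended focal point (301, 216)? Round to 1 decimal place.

Total weight = 6.4 + 3.3 + 0.9 + 3.3 = 13.9.
x-moment: 6.4·104 + 3.3·289 + 0.9·554 + 3.3·459 = 3632.6; centroid 3632.6/13.9 ≈ 261.34.
y-moment: 6.4·200 + 3.3·235 + 0.9·230 + 3.3·257 = 3110.6; centroid 3110.6/13.9 ≈ 223.78.
Relative to (301, 216): Δ = (-39.66, 7.78); |Δ| = √(-39.66² + 7.78²) ≈ 40.42.

≈ 40.4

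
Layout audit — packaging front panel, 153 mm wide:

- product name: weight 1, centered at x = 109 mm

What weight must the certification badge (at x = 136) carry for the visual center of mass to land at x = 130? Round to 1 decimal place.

The single fixed element contributes weight 1, moment 1·109 = 109.
Balance at x = 130 requires (109 + w·136) / (1 + w) = 130.
So w = (130·1 − 109)/(136 − 130) = 21/6 ≈ 3.50.

w ≈ 3.5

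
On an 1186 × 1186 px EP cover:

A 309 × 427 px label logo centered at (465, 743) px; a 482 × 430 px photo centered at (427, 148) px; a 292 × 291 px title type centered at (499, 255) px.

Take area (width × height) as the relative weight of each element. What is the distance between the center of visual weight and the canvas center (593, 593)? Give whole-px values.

≈ 276 px

Taking area as weight: label logo 309·427 = 131943, photo 482·430 = 207260, title type 292·291 = 84972. Sum 424175.
Σw·x = 131943·465 + 207260·427 + 84972·499 = 192254543, so x̄ = 192254543/424175 ≈ 453.24.
Σw·y = 131943·743 + 207260·148 + 84972·255 = 150375989, so ȳ = 150375989/424175 ≈ 354.51.
From (593, 593): dx = -139.76, dy = -238.49, so the distance is √(dx²+dy²) ≈ 276.42.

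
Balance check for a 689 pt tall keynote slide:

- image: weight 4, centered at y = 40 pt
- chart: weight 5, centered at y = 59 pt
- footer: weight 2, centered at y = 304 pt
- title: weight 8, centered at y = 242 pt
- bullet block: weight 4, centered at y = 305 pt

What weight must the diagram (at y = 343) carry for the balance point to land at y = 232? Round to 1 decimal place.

Existing Σw = 23 (4 + 5 + 2 + 8 + 4); existing moment 4·40 + 5·59 + 2·304 + 8·242 + 4·305 = 4219.
For the centroid to hit 232: (4219 + w·343) / (23 + w) = 232.
Solving: w = (232·23 − 4219) / (343 − 232) = 1117 / 111 ≈ 10.06.

w ≈ 10.1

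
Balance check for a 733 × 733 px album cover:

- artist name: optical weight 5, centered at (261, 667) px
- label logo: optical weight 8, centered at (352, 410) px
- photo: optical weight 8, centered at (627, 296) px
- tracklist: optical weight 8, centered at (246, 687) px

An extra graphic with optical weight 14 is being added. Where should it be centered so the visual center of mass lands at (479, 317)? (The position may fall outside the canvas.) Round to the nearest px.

(678, -61)

New total weight: (5 + 8 + 8 + 8) + 14 = 43.
Along x: (11105 + 14·x) / 43 = 479 (existing moment 5·261 + 8·352 + 8·627 + 8·246 = 11105) ⇒ x = (20597 − 11105) / 14 ≈ 678.00.
Along y: (14479 + 14·y) / 43 = 317 (existing moment 5·667 + 8·410 + 8·296 + 8·687 = 14479) ⇒ y = (13631 − 14479) / 14 ≈ -60.57.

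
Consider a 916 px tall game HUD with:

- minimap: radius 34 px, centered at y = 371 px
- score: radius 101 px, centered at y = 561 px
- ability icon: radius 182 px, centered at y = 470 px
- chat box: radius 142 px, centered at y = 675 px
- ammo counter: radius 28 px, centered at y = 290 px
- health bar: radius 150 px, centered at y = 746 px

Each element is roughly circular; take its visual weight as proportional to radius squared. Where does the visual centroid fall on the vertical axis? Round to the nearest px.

y ≈ 595

Weights ∝ r²: minimap 34² = 1156, score 101² = 10201, ability icon 182² = 33124, chat box 142² = 20164, ammo counter 28² = 784, health bar 150² = 22500; Σw = 87929.
Σw·y = 1156·371 + 10201·561 + 33124·470 + 20164·675 + 784·290 + 22500·746 = 52342977, so ȳ = 52342977/87929 ≈ 595.29.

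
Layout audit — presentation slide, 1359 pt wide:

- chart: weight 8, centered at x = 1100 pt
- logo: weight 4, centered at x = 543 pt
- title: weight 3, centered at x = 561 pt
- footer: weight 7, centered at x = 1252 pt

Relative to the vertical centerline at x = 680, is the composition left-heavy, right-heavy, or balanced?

Weights sum to 8 + 4 + 3 + 7 = 22.
x-moment: 8·1100 + 4·543 + 3·561 + 7·1252 = 21419; centroid 21419/22 ≈ 973.59.
Since 973.6 is right of 680, the composition reads right-heavy.

right-heavy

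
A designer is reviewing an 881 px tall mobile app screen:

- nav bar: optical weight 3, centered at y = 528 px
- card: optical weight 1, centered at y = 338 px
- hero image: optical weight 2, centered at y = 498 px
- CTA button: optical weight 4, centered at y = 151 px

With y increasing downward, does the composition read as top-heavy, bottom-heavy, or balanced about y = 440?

top-heavy

Weights sum to 3 + 1 + 2 + 4 = 10.
y-moment: 3·528 + 1·338 + 2·498 + 4·151 = 3522; centroid 3522/10 ≈ 352.20.
352.2 vs midline 440 → top-heavy.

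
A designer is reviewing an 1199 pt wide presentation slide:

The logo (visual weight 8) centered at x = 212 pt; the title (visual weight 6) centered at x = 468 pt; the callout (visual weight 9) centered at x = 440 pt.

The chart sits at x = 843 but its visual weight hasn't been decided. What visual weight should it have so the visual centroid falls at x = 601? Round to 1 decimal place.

Known weights sum to 8 + 6 + 9 = 23; their moment is 8·212 + 6·468 + 9·440 = 8464.
Balance at x = 601 requires (8464 + w·843) / (23 + w) = 601.
Solving: w = (601·23 − 8464) / (843 − 601) = 5359 / 242 ≈ 22.14.

w ≈ 22.1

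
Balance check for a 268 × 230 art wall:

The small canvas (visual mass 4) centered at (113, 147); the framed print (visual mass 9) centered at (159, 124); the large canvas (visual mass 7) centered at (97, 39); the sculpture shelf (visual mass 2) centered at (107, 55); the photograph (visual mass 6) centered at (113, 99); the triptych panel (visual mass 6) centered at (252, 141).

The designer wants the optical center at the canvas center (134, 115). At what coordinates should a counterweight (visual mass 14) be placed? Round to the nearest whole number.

(105, 142)

With the counterweight, Σw becomes 4 + 9 + 7 + 2 + 6 + 6 + 14 = 48.
x: need Σw·x = 48·134 = 6432. Existing = 4·113 + 9·159 + 7·97 + 2·107 + 6·113 + 6·252 = 4966. Remainder 1466 / 14 ≈ 104.71.
y: need Σw·y = 48·115 = 5520. Existing = 4·147 + 9·124 + 7·39 + 2·55 + 6·99 + 6·141 = 3527. Remainder 1993 / 14 ≈ 142.36.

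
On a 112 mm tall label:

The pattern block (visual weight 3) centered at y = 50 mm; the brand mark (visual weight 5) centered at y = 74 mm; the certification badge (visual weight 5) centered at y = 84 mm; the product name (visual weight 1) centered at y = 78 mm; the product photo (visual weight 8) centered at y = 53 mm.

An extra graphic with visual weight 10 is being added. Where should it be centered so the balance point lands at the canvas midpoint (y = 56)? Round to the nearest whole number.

New total weight: (3 + 5 + 5 + 1 + 8) + 10 = 32.
y: need Σw·y = 32·56 = 1792. Existing = 3·50 + 5·74 + 5·84 + 1·78 + 8·53 = 1442. Remainder 350 / 10 ≈ 35.00.

y ≈ 35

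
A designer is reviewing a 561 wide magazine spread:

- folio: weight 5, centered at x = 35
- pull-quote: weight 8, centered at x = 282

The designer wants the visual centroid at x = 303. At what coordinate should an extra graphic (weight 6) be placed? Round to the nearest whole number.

x ≈ 554

New total weight: (5 + 8) + 6 = 19.
Along x: (2431 + 6·x) / 19 = 303 (existing moment 5·35 + 8·282 = 2431) ⇒ x = (5757 − 2431) / 6 ≈ 554.33.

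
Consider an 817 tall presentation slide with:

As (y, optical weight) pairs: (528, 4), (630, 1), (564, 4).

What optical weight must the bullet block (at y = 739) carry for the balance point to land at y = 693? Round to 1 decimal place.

Known weights sum to 4 + 1 + 4 = 9; their moment is 4·528 + 1·630 + 4·564 = 4998.
For the centroid to hit 693: (4998 + w·739) / (9 + w) = 693.
Solving: w = (693·9 − 4998) / (739 − 693) = 1239 / 46 ≈ 26.93.

w ≈ 26.9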